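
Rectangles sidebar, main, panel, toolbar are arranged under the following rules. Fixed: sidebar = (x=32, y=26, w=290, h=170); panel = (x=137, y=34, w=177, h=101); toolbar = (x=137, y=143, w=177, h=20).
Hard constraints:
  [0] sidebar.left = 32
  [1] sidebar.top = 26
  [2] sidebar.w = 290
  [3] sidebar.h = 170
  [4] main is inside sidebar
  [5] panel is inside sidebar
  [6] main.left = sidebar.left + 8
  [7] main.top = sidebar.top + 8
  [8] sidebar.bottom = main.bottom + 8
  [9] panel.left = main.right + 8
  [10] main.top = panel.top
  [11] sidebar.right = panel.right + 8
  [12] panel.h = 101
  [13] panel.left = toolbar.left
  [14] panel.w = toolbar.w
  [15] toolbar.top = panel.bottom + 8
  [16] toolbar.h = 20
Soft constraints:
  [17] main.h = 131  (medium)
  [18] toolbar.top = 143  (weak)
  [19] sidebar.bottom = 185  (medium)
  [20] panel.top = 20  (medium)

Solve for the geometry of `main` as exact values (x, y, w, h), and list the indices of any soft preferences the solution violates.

1. main.x = 40  [main.left = sidebar.left + 8]
2. main.y = 34  [main.top = sidebar.top + 8]
3. main.h = 154  [sidebar.bottom = main.bottom + 8]
4. main.w = 89  [panel.left = main.right + 8]

main = (x=40, y=34, w=89, h=154)
violated soft preferences: 17, 19, 20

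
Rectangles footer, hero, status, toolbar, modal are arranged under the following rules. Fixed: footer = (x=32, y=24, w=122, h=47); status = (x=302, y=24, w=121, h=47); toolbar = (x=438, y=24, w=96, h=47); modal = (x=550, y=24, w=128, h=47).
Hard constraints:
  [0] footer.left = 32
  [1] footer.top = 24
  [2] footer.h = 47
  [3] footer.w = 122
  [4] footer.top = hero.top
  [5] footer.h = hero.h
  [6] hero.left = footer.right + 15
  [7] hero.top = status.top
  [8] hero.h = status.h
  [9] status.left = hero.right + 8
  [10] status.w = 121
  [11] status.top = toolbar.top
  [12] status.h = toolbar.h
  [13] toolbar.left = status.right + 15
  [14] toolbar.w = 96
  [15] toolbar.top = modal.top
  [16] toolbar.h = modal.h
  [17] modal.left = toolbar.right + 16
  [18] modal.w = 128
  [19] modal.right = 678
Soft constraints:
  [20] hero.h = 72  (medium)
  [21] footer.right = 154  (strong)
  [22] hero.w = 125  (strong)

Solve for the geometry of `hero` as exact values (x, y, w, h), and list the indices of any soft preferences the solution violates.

1. hero.y = 24  [footer.top = hero.top]
2. hero.h = 47  [footer.h = hero.h]
3. hero.x = 169  [hero.left = footer.right + 15]
4. hero.w = 125  [status.left = hero.right + 8]

hero = (x=169, y=24, w=125, h=47)
violated soft preferences: 20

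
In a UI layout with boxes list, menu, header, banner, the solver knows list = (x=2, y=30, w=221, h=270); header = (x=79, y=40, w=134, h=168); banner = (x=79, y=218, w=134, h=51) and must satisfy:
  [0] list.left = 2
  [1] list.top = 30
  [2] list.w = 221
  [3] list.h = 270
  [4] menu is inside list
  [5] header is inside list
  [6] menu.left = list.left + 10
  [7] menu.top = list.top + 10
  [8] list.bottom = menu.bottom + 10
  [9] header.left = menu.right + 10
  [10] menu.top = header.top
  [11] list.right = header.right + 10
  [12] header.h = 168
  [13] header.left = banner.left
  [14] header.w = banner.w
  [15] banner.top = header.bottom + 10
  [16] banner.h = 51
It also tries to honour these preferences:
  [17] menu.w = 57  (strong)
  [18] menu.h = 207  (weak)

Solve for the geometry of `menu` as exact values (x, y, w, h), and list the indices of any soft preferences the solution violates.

1. menu.x = 12  [menu.left = list.left + 10]
2. menu.y = 40  [menu.top = list.top + 10]
3. menu.h = 250  [list.bottom = menu.bottom + 10]
4. menu.w = 57  [header.left = menu.right + 10]

menu = (x=12, y=40, w=57, h=250)
violated soft preferences: 18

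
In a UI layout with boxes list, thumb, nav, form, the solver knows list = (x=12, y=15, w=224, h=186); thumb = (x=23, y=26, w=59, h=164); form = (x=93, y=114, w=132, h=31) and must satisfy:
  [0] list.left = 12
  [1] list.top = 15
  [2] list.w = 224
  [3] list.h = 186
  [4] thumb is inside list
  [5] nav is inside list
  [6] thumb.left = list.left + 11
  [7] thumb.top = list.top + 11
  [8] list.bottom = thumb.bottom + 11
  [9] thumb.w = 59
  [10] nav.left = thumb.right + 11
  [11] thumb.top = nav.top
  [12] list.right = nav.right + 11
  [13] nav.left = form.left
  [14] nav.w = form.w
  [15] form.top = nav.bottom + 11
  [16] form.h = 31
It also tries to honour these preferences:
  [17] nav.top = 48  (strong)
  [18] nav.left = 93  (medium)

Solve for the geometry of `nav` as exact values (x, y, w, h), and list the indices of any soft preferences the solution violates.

nav = (x=93, y=26, w=132, h=77)
violated soft preferences: 17

1. nav.x = 93  [nav.left = thumb.right + 11]
2. nav.y = 26  [thumb.top = nav.top]
3. nav.w = 132  [list.right = nav.right + 11]
4. nav.h = 77  [form.top = nav.bottom + 11]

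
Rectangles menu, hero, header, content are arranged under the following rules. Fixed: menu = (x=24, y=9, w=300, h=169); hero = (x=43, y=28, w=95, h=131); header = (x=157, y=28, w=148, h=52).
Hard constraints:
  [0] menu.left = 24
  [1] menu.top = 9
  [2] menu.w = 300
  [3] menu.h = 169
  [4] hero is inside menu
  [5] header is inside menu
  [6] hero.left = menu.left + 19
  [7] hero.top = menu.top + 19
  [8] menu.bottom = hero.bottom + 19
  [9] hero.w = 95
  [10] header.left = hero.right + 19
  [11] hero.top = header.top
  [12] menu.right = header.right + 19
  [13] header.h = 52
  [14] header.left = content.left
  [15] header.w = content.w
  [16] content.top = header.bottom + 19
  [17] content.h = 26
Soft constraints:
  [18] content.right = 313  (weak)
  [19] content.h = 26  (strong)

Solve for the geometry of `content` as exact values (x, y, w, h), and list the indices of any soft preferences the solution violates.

1. content.x = 157  [header.left = content.left]
2. content.w = 148  [header.w = content.w]
3. content.y = 99  [content.top = header.bottom + 19]
4. content.h = 26  [content.h = 26]

content = (x=157, y=99, w=148, h=26)
violated soft preferences: 18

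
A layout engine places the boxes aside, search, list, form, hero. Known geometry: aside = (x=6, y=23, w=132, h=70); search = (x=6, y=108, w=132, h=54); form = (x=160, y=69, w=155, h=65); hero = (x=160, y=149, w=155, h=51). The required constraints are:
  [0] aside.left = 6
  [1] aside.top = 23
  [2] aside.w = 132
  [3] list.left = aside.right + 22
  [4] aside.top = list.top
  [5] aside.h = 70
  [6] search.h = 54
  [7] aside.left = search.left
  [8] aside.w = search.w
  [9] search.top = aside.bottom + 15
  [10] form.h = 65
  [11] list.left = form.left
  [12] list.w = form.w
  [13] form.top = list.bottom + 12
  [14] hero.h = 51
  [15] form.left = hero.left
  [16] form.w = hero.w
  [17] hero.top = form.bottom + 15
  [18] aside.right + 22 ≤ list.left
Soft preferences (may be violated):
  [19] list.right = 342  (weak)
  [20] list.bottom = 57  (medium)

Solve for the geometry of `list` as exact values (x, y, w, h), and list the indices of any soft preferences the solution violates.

list = (x=160, y=23, w=155, h=34)
violated soft preferences: 19

1. list.x = 160  [list.left = aside.right + 22]
2. list.y = 23  [aside.top = list.top]
3. list.w = 155  [list.w = form.w]
4. list.h = 34  [form.top = list.bottom + 12]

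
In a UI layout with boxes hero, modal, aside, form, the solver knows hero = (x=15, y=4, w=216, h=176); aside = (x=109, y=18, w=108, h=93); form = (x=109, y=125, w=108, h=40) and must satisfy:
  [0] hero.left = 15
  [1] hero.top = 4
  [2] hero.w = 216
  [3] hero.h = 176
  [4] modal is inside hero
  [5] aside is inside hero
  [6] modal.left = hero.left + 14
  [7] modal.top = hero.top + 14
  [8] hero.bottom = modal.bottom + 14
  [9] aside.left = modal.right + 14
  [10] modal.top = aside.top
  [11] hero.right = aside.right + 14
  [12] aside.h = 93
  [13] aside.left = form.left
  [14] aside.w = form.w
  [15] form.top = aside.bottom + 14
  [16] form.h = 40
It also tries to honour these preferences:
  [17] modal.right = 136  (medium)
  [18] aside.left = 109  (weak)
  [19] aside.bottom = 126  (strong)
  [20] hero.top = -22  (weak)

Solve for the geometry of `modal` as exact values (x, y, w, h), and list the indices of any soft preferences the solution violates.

1. modal.x = 29  [modal.left = hero.left + 14]
2. modal.y = 18  [modal.top = hero.top + 14]
3. modal.h = 148  [hero.bottom = modal.bottom + 14]
4. modal.w = 66  [aside.left = modal.right + 14]

modal = (x=29, y=18, w=66, h=148)
violated soft preferences: 17, 19, 20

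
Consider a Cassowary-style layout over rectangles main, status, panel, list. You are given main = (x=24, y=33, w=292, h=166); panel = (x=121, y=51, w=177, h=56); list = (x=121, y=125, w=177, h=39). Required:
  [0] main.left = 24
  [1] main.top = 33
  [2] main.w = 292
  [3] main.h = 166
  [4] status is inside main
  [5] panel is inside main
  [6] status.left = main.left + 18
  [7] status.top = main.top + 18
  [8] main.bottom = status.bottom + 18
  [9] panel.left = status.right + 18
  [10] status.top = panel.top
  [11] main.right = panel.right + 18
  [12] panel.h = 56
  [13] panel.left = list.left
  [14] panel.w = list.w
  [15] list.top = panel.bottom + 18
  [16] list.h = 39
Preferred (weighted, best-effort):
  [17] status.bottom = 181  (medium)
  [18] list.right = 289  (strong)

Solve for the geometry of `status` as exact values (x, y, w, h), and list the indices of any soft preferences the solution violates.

1. status.x = 42  [status.left = main.left + 18]
2. status.y = 51  [status.top = main.top + 18]
3. status.h = 130  [main.bottom = status.bottom + 18]
4. status.w = 61  [panel.left = status.right + 18]

status = (x=42, y=51, w=61, h=130)
violated soft preferences: 18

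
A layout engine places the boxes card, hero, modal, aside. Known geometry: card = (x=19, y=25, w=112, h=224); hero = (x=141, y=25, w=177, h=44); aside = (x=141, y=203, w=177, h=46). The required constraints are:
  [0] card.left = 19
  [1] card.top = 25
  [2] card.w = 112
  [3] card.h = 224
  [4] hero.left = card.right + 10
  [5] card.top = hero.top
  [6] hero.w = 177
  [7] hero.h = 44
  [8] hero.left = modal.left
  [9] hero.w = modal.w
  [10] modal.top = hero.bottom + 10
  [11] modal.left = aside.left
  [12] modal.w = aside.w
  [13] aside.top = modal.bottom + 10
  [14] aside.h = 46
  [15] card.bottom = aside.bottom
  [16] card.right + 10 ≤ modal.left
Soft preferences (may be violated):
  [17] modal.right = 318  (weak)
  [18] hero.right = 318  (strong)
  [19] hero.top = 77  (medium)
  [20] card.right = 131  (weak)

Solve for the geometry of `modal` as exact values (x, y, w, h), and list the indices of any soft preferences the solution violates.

modal = (x=141, y=79, w=177, h=114)
violated soft preferences: 19

1. modal.x = 141  [hero.left = modal.left]
2. modal.w = 177  [hero.w = modal.w]
3. modal.y = 79  [modal.top = hero.bottom + 10]
4. modal.h = 114  [aside.top = modal.bottom + 10]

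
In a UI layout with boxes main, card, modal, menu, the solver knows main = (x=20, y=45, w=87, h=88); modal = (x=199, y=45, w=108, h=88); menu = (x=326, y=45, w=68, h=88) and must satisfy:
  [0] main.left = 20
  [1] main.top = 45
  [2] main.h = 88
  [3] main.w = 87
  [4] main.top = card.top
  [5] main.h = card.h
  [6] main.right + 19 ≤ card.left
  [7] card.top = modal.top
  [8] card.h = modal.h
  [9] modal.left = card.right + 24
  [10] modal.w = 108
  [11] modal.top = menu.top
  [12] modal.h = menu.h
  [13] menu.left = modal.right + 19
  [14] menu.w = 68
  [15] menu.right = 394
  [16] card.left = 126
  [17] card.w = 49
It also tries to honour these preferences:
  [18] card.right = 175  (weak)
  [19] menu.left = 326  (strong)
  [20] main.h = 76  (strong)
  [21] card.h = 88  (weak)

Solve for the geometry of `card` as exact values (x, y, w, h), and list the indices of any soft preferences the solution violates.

card = (x=126, y=45, w=49, h=88)
violated soft preferences: 20

1. card.y = 45  [main.top = card.top]
2. card.h = 88  [main.h = card.h]
3. card.x = 126  [card.left = 126]
4. card.w = 49  [card.w = 49]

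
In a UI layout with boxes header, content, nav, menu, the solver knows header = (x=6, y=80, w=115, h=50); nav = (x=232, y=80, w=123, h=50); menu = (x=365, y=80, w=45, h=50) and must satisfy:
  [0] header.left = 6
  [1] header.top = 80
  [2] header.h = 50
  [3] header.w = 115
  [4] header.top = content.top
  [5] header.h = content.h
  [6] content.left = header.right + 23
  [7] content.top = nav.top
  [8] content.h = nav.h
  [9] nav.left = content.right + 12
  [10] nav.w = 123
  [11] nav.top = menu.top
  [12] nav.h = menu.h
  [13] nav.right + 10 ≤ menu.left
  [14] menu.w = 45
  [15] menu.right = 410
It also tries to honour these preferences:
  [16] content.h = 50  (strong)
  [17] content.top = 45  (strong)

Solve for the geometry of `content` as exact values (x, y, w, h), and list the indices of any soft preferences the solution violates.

content = (x=144, y=80, w=76, h=50)
violated soft preferences: 17

1. content.y = 80  [header.top = content.top]
2. content.h = 50  [header.h = content.h]
3. content.x = 144  [content.left = header.right + 23]
4. content.w = 76  [nav.left = content.right + 12]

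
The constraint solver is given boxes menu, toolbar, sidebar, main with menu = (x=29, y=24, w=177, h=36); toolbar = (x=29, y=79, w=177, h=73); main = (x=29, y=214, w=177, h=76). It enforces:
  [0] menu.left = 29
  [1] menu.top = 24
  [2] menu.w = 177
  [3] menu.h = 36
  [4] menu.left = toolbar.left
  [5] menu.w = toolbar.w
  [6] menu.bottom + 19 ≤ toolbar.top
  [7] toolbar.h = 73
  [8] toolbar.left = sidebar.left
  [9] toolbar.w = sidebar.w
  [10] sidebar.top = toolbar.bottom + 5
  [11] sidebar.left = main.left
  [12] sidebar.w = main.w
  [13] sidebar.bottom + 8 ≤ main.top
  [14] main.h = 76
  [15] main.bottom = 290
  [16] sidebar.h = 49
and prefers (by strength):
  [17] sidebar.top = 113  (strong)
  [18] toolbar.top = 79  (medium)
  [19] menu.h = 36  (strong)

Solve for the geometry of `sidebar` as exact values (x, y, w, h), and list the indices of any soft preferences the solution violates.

1. sidebar.x = 29  [toolbar.left = sidebar.left]
2. sidebar.w = 177  [toolbar.w = sidebar.w]
3. sidebar.y = 157  [sidebar.top = toolbar.bottom + 5]
4. sidebar.h = 49  [sidebar.h = 49]

sidebar = (x=29, y=157, w=177, h=49)
violated soft preferences: 17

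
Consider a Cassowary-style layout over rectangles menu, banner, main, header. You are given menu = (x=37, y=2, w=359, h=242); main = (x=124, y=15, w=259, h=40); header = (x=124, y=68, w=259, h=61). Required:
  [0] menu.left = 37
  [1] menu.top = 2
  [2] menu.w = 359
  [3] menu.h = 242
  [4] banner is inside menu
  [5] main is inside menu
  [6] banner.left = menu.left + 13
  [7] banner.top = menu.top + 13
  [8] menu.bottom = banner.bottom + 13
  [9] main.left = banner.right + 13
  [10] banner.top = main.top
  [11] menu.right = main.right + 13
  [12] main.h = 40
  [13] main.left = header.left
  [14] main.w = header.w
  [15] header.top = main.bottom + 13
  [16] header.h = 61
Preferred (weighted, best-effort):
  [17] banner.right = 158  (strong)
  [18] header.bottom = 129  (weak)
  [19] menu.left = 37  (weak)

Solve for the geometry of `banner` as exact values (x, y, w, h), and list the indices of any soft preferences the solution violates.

banner = (x=50, y=15, w=61, h=216)
violated soft preferences: 17

1. banner.x = 50  [banner.left = menu.left + 13]
2. banner.y = 15  [banner.top = menu.top + 13]
3. banner.h = 216  [menu.bottom = banner.bottom + 13]
4. banner.w = 61  [main.left = banner.right + 13]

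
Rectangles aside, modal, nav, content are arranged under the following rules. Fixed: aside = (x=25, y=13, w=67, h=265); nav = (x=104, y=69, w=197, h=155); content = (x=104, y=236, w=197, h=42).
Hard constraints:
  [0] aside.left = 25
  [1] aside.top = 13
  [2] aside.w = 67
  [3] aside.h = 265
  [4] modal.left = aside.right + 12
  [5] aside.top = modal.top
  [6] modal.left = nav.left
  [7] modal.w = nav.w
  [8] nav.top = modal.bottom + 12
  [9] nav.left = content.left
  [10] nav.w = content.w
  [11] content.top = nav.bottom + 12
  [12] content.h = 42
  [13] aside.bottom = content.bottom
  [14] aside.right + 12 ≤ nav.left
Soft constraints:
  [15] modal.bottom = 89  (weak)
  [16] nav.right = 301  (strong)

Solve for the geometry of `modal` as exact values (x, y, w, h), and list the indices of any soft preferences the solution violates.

1. modal.x = 104  [modal.left = aside.right + 12]
2. modal.y = 13  [aside.top = modal.top]
3. modal.w = 197  [modal.w = nav.w]
4. modal.h = 44  [nav.top = modal.bottom + 12]

modal = (x=104, y=13, w=197, h=44)
violated soft preferences: 15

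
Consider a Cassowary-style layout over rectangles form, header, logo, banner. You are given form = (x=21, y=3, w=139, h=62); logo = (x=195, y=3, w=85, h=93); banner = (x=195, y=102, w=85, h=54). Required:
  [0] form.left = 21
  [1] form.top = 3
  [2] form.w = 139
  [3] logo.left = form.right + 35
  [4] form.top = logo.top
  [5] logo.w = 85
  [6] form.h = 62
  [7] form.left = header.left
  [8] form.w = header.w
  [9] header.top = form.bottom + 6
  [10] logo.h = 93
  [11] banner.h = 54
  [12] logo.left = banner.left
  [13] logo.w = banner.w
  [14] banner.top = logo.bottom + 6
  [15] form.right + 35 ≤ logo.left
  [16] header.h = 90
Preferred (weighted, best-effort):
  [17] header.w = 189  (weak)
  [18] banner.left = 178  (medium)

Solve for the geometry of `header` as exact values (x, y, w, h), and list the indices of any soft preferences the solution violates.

1. header.x = 21  [form.left = header.left]
2. header.w = 139  [form.w = header.w]
3. header.y = 71  [header.top = form.bottom + 6]
4. header.h = 90  [header.h = 90]

header = (x=21, y=71, w=139, h=90)
violated soft preferences: 17, 18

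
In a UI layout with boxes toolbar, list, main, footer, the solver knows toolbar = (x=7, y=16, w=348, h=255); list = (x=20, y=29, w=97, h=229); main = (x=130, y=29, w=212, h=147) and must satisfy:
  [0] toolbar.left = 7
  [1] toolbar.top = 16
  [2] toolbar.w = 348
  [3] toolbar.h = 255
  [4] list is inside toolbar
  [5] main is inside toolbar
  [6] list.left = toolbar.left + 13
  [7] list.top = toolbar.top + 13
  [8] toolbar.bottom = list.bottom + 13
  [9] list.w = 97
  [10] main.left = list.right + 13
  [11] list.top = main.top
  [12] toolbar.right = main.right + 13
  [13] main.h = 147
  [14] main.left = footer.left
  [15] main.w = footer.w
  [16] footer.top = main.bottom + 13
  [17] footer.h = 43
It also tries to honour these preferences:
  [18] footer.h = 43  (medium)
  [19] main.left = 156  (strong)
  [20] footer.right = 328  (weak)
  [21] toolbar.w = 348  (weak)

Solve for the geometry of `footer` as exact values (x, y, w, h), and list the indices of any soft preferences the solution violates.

footer = (x=130, y=189, w=212, h=43)
violated soft preferences: 19, 20

1. footer.x = 130  [main.left = footer.left]
2. footer.w = 212  [main.w = footer.w]
3. footer.y = 189  [footer.top = main.bottom + 13]
4. footer.h = 43  [footer.h = 43]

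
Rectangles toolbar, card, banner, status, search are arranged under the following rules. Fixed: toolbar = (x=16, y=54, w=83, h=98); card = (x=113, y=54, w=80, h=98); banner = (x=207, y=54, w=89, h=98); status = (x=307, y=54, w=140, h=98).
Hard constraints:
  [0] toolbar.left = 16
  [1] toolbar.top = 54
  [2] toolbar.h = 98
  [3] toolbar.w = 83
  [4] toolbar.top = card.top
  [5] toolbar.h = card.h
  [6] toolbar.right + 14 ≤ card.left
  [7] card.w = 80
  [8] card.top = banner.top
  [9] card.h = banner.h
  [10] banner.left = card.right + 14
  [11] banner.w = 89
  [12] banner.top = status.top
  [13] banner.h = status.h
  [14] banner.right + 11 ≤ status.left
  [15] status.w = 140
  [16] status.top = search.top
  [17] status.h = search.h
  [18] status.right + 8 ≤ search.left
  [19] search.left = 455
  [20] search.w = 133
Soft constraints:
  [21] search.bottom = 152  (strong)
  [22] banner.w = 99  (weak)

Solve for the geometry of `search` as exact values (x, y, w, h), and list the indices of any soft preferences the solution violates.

1. search.y = 54  [status.top = search.top]
2. search.h = 98  [status.h = search.h]
3. search.x = 455  [search.left = 455]
4. search.w = 133  [search.w = 133]

search = (x=455, y=54, w=133, h=98)
violated soft preferences: 22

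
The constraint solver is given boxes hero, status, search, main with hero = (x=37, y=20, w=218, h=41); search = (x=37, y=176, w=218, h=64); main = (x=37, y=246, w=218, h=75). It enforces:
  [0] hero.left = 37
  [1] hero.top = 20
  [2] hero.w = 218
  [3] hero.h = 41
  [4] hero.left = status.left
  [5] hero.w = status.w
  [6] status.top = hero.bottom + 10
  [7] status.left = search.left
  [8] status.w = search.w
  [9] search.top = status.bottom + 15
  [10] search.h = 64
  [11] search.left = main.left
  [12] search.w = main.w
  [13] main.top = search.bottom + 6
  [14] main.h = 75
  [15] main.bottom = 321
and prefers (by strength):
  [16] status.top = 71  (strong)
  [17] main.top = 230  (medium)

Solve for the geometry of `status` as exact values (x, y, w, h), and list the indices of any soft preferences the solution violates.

1. status.x = 37  [hero.left = status.left]
2. status.w = 218  [hero.w = status.w]
3. status.y = 71  [status.top = hero.bottom + 10]
4. status.h = 90  [search.top = status.bottom + 15]

status = (x=37, y=71, w=218, h=90)
violated soft preferences: 17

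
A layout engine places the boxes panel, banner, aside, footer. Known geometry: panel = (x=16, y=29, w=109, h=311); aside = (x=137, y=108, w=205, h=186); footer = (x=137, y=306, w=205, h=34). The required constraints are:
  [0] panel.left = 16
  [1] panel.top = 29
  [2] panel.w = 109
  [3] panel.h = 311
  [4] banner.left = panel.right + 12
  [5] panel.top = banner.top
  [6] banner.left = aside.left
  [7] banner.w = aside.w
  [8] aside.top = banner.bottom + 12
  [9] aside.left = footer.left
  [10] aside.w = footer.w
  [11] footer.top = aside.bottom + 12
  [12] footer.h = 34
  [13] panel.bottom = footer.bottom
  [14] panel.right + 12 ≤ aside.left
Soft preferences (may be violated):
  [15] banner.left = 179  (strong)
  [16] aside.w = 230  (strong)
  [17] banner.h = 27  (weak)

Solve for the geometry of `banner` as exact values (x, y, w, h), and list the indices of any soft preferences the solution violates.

banner = (x=137, y=29, w=205, h=67)
violated soft preferences: 15, 16, 17

1. banner.x = 137  [banner.left = panel.right + 12]
2. banner.y = 29  [panel.top = banner.top]
3. banner.w = 205  [banner.w = aside.w]
4. banner.h = 67  [aside.top = banner.bottom + 12]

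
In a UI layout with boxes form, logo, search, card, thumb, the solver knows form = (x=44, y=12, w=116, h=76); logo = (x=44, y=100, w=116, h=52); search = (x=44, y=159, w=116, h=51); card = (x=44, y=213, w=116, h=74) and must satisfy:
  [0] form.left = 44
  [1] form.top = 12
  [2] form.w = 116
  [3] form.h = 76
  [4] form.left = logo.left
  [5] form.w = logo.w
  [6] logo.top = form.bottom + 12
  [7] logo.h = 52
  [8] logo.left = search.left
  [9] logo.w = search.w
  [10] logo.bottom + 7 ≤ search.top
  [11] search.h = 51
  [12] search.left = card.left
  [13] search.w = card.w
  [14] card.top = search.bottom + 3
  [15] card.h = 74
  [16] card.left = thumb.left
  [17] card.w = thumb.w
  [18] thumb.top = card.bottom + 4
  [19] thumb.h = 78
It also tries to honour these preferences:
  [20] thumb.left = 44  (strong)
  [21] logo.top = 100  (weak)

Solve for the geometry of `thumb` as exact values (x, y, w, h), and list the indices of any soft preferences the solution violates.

thumb = (x=44, y=291, w=116, h=78)
violated soft preferences: none

1. thumb.x = 44  [card.left = thumb.left]
2. thumb.w = 116  [card.w = thumb.w]
3. thumb.y = 291  [thumb.top = card.bottom + 4]
4. thumb.h = 78  [thumb.h = 78]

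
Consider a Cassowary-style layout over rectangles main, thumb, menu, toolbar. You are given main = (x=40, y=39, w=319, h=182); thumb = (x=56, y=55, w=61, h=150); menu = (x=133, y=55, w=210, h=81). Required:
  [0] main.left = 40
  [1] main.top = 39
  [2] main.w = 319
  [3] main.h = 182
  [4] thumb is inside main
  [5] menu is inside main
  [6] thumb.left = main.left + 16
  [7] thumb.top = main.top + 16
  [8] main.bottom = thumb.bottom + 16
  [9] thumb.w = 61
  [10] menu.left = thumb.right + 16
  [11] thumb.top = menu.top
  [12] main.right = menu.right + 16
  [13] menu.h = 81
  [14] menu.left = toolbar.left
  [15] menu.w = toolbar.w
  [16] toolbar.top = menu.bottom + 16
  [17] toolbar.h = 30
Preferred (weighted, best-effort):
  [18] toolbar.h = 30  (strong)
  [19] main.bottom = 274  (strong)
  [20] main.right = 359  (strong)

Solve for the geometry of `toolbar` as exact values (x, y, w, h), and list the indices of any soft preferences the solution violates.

toolbar = (x=133, y=152, w=210, h=30)
violated soft preferences: 19

1. toolbar.x = 133  [menu.left = toolbar.left]
2. toolbar.w = 210  [menu.w = toolbar.w]
3. toolbar.y = 152  [toolbar.top = menu.bottom + 16]
4. toolbar.h = 30  [toolbar.h = 30]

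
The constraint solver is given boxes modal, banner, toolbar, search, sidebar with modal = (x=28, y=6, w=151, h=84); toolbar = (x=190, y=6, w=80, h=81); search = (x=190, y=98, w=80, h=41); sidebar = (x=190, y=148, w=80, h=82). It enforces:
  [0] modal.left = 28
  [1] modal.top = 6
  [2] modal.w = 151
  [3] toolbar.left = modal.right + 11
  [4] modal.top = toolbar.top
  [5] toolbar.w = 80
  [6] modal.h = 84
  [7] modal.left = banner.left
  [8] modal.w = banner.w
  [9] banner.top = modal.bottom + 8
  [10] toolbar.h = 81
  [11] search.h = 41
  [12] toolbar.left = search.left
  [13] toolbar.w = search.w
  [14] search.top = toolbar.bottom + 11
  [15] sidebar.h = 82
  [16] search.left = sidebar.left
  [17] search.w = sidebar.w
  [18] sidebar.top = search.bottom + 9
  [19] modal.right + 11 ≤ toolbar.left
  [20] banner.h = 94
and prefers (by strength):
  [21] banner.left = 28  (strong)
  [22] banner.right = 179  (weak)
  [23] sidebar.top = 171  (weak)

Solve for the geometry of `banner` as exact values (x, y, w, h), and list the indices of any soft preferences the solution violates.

banner = (x=28, y=98, w=151, h=94)
violated soft preferences: 23

1. banner.x = 28  [modal.left = banner.left]
2. banner.w = 151  [modal.w = banner.w]
3. banner.y = 98  [banner.top = modal.bottom + 8]
4. banner.h = 94  [banner.h = 94]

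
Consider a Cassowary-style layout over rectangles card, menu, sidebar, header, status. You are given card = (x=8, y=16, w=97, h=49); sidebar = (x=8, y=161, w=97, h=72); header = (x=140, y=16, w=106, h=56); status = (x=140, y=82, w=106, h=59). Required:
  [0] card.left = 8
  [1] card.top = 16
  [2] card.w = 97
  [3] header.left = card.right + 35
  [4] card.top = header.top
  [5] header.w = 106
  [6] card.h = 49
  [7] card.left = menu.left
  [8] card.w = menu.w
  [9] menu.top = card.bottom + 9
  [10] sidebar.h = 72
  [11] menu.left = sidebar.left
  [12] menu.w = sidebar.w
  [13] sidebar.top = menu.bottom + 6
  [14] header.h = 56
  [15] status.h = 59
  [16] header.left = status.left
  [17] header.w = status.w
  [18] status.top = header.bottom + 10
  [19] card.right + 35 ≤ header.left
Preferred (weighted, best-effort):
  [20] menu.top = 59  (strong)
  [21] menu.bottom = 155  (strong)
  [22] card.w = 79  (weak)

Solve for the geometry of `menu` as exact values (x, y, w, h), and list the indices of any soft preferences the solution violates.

menu = (x=8, y=74, w=97, h=81)
violated soft preferences: 20, 22

1. menu.x = 8  [card.left = menu.left]
2. menu.w = 97  [card.w = menu.w]
3. menu.y = 74  [menu.top = card.bottom + 9]
4. menu.h = 81  [sidebar.top = menu.bottom + 6]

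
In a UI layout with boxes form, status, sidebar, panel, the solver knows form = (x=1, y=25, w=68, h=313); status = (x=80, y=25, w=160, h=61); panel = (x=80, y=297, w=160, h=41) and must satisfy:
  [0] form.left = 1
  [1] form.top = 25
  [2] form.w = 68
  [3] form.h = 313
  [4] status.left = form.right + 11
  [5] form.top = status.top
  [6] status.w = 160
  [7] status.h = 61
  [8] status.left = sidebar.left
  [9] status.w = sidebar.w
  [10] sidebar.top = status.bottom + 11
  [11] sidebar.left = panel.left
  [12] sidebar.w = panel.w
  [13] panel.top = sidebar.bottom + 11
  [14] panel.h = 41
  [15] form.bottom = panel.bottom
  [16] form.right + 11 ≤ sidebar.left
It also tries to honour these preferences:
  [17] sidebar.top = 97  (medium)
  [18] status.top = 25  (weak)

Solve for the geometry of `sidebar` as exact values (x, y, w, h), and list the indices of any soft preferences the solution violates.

sidebar = (x=80, y=97, w=160, h=189)
violated soft preferences: none

1. sidebar.x = 80  [status.left = sidebar.left]
2. sidebar.w = 160  [status.w = sidebar.w]
3. sidebar.y = 97  [sidebar.top = status.bottom + 11]
4. sidebar.h = 189  [panel.top = sidebar.bottom + 11]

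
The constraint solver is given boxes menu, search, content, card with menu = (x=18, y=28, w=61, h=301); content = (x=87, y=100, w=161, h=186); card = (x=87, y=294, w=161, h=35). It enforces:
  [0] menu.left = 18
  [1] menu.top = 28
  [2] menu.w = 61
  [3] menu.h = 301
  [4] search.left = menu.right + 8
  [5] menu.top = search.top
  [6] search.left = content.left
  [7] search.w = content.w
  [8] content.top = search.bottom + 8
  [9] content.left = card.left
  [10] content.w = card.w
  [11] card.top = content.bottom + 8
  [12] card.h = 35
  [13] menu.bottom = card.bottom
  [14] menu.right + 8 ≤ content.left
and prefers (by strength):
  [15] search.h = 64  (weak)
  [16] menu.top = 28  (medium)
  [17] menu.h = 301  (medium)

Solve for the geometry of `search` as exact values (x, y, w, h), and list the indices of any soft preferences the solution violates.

1. search.x = 87  [search.left = menu.right + 8]
2. search.y = 28  [menu.top = search.top]
3. search.w = 161  [search.w = content.w]
4. search.h = 64  [content.top = search.bottom + 8]

search = (x=87, y=28, w=161, h=64)
violated soft preferences: none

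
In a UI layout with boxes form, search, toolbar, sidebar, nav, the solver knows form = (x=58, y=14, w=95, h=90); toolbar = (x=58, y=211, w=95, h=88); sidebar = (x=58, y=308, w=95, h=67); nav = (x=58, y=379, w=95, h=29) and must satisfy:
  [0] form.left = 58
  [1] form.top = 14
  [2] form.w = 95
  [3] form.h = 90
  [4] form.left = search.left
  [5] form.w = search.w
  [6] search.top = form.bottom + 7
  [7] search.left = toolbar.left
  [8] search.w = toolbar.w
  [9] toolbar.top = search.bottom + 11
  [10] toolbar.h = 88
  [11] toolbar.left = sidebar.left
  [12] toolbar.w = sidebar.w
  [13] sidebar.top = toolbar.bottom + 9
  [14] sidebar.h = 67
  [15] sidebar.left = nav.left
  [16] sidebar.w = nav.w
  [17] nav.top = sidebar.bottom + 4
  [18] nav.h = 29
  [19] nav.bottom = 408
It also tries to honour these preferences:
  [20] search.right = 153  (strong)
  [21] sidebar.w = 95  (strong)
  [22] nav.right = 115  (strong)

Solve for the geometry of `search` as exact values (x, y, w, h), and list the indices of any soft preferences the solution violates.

1. search.x = 58  [form.left = search.left]
2. search.w = 95  [form.w = search.w]
3. search.y = 111  [search.top = form.bottom + 7]
4. search.h = 89  [toolbar.top = search.bottom + 11]

search = (x=58, y=111, w=95, h=89)
violated soft preferences: 22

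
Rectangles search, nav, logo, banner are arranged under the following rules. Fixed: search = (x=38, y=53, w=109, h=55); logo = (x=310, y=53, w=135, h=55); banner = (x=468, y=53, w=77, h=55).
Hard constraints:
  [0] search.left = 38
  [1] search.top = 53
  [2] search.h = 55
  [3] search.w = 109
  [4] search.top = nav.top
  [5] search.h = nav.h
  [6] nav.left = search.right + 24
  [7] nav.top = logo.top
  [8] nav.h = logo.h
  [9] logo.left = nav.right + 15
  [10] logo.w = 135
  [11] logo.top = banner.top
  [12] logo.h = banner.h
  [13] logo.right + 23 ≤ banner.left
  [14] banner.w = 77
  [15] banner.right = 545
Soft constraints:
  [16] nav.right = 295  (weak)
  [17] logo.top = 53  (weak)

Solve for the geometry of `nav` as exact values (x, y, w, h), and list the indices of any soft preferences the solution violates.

1. nav.y = 53  [search.top = nav.top]
2. nav.h = 55  [search.h = nav.h]
3. nav.x = 171  [nav.left = search.right + 24]
4. nav.w = 124  [logo.left = nav.right + 15]

nav = (x=171, y=53, w=124, h=55)
violated soft preferences: none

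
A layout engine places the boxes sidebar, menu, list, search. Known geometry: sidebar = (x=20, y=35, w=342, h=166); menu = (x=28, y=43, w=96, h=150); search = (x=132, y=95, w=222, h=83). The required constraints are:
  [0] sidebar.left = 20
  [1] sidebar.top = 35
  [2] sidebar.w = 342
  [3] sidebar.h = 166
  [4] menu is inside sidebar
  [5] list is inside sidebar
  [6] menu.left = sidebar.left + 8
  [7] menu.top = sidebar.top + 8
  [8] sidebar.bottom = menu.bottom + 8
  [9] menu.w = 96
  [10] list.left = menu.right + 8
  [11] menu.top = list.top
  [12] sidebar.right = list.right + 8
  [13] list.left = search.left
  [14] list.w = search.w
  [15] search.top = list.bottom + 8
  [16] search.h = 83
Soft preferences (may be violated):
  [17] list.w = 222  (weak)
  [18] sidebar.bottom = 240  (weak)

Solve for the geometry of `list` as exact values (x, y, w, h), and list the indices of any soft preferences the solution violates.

1. list.x = 132  [list.left = menu.right + 8]
2. list.y = 43  [menu.top = list.top]
3. list.w = 222  [sidebar.right = list.right + 8]
4. list.h = 44  [search.top = list.bottom + 8]

list = (x=132, y=43, w=222, h=44)
violated soft preferences: 18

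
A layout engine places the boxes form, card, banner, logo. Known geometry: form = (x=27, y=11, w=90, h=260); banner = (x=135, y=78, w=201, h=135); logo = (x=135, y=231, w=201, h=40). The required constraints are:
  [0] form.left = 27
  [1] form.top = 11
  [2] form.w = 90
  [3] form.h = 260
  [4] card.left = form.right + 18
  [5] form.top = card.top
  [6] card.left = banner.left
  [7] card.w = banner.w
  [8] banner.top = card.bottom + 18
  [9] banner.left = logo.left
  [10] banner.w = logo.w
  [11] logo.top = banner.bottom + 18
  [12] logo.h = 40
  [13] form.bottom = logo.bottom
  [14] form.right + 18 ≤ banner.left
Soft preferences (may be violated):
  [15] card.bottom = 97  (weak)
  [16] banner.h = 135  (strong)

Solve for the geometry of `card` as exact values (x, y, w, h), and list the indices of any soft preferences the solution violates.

1. card.x = 135  [card.left = form.right + 18]
2. card.y = 11  [form.top = card.top]
3. card.w = 201  [card.w = banner.w]
4. card.h = 49  [banner.top = card.bottom + 18]

card = (x=135, y=11, w=201, h=49)
violated soft preferences: 15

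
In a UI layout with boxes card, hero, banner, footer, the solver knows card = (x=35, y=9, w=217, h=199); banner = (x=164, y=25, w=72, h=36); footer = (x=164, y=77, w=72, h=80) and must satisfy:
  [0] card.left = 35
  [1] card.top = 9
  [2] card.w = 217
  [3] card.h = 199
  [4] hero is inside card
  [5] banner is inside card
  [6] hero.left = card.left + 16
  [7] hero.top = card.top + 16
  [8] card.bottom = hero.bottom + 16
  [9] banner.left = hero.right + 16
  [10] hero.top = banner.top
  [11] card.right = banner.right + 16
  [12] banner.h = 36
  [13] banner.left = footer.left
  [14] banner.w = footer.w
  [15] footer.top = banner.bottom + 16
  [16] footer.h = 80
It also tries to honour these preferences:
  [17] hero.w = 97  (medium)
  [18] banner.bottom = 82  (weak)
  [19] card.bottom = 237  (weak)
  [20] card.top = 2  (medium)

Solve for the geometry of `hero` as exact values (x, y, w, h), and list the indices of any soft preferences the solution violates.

hero = (x=51, y=25, w=97, h=167)
violated soft preferences: 18, 19, 20

1. hero.x = 51  [hero.left = card.left + 16]
2. hero.y = 25  [hero.top = card.top + 16]
3. hero.h = 167  [card.bottom = hero.bottom + 16]
4. hero.w = 97  [banner.left = hero.right + 16]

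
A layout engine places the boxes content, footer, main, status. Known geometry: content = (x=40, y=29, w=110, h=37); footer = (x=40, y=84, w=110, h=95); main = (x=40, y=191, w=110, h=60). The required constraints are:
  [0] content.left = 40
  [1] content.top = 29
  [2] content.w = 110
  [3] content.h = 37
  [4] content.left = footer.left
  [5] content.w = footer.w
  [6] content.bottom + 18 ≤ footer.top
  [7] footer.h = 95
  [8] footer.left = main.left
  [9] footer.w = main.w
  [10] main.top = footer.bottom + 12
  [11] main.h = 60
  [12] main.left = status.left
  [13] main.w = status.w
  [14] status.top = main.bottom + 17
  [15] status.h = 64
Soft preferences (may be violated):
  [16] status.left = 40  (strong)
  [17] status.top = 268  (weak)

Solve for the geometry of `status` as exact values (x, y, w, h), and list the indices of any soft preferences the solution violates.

status = (x=40, y=268, w=110, h=64)
violated soft preferences: none

1. status.x = 40  [main.left = status.left]
2. status.w = 110  [main.w = status.w]
3. status.y = 268  [status.top = main.bottom + 17]
4. status.h = 64  [status.h = 64]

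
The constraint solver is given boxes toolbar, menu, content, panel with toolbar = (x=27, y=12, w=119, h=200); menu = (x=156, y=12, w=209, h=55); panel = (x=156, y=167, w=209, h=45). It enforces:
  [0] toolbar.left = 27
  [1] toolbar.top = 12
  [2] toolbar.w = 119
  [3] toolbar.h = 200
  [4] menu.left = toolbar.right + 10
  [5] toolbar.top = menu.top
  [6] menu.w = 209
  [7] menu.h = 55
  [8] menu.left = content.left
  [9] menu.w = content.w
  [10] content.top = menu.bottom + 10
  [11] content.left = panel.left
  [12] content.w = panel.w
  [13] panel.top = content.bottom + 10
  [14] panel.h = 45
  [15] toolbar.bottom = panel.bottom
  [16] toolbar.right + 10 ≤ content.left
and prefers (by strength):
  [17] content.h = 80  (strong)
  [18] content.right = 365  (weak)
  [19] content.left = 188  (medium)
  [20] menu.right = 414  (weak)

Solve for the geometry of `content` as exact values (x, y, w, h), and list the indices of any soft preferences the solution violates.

content = (x=156, y=77, w=209, h=80)
violated soft preferences: 19, 20

1. content.x = 156  [menu.left = content.left]
2. content.w = 209  [menu.w = content.w]
3. content.y = 77  [content.top = menu.bottom + 10]
4. content.h = 80  [panel.top = content.bottom + 10]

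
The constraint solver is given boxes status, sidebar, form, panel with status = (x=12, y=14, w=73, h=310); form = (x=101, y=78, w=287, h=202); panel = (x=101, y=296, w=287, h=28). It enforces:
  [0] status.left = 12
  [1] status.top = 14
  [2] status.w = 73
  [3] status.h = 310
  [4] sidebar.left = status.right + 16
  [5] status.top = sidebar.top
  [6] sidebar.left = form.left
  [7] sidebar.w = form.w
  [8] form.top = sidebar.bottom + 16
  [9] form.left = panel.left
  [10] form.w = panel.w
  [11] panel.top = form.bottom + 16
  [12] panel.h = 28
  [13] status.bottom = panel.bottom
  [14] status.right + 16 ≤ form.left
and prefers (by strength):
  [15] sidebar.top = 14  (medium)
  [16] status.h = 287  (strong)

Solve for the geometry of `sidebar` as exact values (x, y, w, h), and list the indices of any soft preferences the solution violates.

1. sidebar.x = 101  [sidebar.left = status.right + 16]
2. sidebar.y = 14  [status.top = sidebar.top]
3. sidebar.w = 287  [sidebar.w = form.w]
4. sidebar.h = 48  [form.top = sidebar.bottom + 16]

sidebar = (x=101, y=14, w=287, h=48)
violated soft preferences: 16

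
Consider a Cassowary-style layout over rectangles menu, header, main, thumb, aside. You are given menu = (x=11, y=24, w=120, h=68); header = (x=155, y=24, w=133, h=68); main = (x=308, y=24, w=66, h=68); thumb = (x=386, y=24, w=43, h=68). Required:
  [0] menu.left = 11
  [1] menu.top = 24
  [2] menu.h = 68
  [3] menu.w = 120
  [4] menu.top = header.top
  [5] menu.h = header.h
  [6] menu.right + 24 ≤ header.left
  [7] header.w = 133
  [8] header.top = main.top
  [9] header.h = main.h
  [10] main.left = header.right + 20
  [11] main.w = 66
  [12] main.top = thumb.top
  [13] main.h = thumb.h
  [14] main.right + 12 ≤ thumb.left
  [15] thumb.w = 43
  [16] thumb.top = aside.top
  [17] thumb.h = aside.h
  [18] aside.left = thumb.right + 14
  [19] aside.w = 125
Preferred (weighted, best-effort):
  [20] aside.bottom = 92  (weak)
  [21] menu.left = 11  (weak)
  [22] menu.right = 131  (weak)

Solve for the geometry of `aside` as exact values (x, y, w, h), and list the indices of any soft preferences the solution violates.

1. aside.y = 24  [thumb.top = aside.top]
2. aside.h = 68  [thumb.h = aside.h]
3. aside.x = 443  [aside.left = thumb.right + 14]
4. aside.w = 125  [aside.w = 125]

aside = (x=443, y=24, w=125, h=68)
violated soft preferences: none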